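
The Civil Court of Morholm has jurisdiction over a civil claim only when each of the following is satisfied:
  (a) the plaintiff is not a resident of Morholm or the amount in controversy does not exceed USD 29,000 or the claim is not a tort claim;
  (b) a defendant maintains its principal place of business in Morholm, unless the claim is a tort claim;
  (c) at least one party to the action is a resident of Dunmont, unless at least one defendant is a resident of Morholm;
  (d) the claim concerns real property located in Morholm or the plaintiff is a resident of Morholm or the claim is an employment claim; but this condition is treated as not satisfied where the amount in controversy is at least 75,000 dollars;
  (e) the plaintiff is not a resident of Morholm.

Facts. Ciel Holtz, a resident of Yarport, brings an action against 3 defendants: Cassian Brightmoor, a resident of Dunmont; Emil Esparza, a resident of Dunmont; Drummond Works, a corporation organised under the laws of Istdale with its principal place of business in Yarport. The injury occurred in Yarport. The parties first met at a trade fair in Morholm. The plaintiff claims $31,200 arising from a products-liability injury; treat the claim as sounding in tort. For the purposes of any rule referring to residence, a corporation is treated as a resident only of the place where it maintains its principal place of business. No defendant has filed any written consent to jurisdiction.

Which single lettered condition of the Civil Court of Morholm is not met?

(d)

The Civil Court of Morholm:
  (a) The plaintiff resides in Yarport, which is not Morholm, so this disjunct is met. Satisfied.
  (b) The corporate defendant(s) have their principal place of business in Yarport, not Morholm. However, the claim is a tort claim, so the 'unless' proviso supplies this condition. Satisfied.
  (c) Cassian Brightmoor resides in Dunmont. Met.
  (d) The claim does not concern real property; the plaintiff resides in Yarport, not Morholm; the claim is a tort claim, not an employment claim — no alternative holds. Condition not met.
  (e) The plaintiff resides in Yarport, which is not Morholm. Satisfied.
Only condition (d) fails.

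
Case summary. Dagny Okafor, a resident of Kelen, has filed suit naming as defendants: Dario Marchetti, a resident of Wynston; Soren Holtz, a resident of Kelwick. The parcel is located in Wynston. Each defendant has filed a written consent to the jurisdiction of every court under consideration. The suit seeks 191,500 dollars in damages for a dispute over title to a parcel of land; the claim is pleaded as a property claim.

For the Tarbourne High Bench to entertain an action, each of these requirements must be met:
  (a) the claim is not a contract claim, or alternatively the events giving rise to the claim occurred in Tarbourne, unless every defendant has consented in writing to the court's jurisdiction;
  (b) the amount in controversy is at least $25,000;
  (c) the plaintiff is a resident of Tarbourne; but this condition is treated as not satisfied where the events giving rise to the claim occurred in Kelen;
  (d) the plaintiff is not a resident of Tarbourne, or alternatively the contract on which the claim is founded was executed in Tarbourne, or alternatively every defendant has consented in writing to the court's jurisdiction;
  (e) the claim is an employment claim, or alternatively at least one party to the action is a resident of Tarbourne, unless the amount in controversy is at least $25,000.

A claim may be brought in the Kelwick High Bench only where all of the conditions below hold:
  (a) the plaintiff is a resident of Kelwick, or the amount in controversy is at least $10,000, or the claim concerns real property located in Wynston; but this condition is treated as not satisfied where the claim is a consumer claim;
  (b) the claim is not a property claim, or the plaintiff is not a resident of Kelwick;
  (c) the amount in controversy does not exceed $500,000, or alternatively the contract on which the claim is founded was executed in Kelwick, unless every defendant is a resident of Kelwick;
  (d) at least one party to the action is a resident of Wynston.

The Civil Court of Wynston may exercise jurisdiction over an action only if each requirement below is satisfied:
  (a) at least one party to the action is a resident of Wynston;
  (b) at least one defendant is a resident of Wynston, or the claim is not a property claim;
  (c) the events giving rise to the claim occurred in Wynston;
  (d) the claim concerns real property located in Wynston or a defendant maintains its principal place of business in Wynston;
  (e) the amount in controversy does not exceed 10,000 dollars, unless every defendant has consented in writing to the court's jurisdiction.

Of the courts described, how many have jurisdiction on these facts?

2

The Tarbourne High Bench:
  (a) The claim is a property claim, not a contract claim, so this disjunct is met. Condition met.
  (b) The amount in controversy is 191,500 dollars, which meets the USD 25,000 floor. Met.
  (c) The plaintiff resides in Kelen, not Tarbourne. Not met.
  (d) The plaintiff resides in Kelen, which is not Tarbourne, so this disjunct is met. Condition met.
  (e) The claim is a property claim, not an employment claim; no party resides in Tarbourne — none of the alternatives is met. However, the amount in controversy is $191,500, which meets the 25,000 dollars floor, so the 'unless' proviso supplies this condition. Satisfied.
  → No jurisdiction.
The Kelwick High Bench:
  (a) The amount in controversy is USD 191,500, which meets the $10,000 floor, so one alternative holds. And the carve-out is inapplicable — the claim is a property claim, not a consumer claim. Satisfied.
  (b) The plaintiff resides in Kelen, which is not Kelwick — that alternative is enough. Condition met.
  (c) The amount in controversy is USD 191,500, within the $500,000 ceiling — that alternative is enough. Met.
  (d) Dario Marchetti resides in Wynston. Met.
  → All conditions met; jurisdiction exists.
The Civil Court of Wynston:
  (a) Dario Marchetti resides in Wynston. Met.
  (b) Dario Marchetti resides in Wynston, so one alternative holds. Satisfied.
  (c) The operative events occurred in Wynston. Satisfied.
  (d) The property lies in Wynston, which satisfies one of the alternatives. Satisfied.
  (e) The amount in controversy is USD 191,500, above the $10,000 ceiling. The proviso rescues it, though: every defendant has filed written consent. Satisfied.
  → Every requirement is satisfied — jurisdiction.
Courts with jurisdiction: the Kelwick High Bench, the Civil Court of Wynston — 2 in total.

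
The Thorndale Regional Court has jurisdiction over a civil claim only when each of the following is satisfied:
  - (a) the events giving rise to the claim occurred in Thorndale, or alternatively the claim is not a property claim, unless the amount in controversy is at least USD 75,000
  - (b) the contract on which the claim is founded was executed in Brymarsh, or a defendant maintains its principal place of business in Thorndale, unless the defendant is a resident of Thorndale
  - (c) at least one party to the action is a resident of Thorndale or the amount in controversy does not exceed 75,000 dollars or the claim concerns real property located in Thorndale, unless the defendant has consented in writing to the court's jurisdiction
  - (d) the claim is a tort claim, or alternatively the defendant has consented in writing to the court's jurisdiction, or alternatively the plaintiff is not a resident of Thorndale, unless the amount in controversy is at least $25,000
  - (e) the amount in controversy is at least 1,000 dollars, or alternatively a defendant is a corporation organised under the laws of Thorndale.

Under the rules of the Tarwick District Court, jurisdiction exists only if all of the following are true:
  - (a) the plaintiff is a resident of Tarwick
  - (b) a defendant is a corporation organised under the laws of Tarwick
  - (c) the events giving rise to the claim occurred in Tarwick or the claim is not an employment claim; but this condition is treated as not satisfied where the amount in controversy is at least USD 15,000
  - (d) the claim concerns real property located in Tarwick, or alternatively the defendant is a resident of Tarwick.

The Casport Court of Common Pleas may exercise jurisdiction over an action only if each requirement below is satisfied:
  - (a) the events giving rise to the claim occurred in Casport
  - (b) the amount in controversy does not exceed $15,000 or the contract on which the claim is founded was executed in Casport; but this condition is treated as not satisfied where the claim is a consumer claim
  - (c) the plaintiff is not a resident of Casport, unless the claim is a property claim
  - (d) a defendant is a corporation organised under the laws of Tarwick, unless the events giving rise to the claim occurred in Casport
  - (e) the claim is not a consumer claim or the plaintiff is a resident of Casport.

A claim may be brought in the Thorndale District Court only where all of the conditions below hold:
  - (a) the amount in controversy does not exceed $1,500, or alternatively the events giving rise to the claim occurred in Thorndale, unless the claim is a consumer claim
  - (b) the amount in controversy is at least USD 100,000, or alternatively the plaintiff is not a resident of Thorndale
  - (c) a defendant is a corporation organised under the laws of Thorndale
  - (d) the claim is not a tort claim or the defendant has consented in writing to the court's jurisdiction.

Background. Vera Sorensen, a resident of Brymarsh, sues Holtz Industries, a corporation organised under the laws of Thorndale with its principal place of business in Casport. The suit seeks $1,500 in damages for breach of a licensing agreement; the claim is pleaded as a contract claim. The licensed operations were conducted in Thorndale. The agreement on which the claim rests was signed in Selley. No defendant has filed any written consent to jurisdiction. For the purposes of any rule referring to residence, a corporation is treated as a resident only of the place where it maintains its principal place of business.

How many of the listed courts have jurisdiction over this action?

The Thorndale Regional Court:
  (a) The operative events occurred in Thorndale, so one alternative holds. Met.
  (b) The contract was executed in Selley, not Brymarsh; the corporate defendant(s) have their principal place of business in Casport, not Thorndale — no alternative holds. And the defendant resides in Casport, not Thorndale, so the proviso does not save it. Not met.
  (c) The amount in controversy is $1,500, within the $75,000 ceiling — that alternative is enough. Satisfied.
  (d) The plaintiff resides in Brymarsh, which is not Thorndale, so one alternative holds. Satisfied.
  (e) The amount in controversy is 1,500 dollars, which meets the $1,000 floor, so one alternative holds. Met.
  → No jurisdiction.
The Tarwick District Court:
  (a) The plaintiff resides in Brymarsh, not Tarwick. Not satisfied.
  (b) The corporate defendant(s) are organised in Thorndale, not Tarwick. Condition not met.
  (c) The claim is a contract claim, not an employment claim — that alternative is enough. The exception is not triggered, since the amount in controversy is USD 1,500, below the USD 15,000 floor. Condition met.
  (d) The claim does not concern real property; the defendant resides in Casport, not Tarwick — every alternative fails. Condition not met.
  → Not every requirement is met — no jurisdiction.
The Casport Court of Common Pleas:
  (a) The operative events occurred in Thorndale, not Casport. Not met.
  (b) The amount in controversy is 1,500 dollars, within the 15,000 dollars ceiling, so one alternative holds. The exception is not triggered, since the claim is a contract claim, not a consumer claim. Condition met.
  (c) The plaintiff resides in Brymarsh, which is not Casport. Condition met.
  (d) The corporate defendant(s) are organised in Thorndale, not Tarwick. The proviso offers no rescue either, since the operative events occurred in Thorndale, not Casport. Not satisfied.
  (e) The claim is a contract claim, not a consumer claim, so one alternative holds. Met.
  → No jurisdiction.
The Thorndale District Court:
  (a) The amount in controversy is $1,500, within the $1,500 ceiling, so this disjunct is met. Satisfied.
  (b) The plaintiff resides in Brymarsh, which is not Thorndale, so this disjunct is met. Condition met.
  (c) Holtz Industries is organised under the laws of Thorndale. Met.
  (d) The claim is a contract claim, not a tort claim, which satisfies one of the alternatives. Condition met.
  → Jurisdiction lies.
Courts with jurisdiction: the Thorndale District Court — 1 in total.

1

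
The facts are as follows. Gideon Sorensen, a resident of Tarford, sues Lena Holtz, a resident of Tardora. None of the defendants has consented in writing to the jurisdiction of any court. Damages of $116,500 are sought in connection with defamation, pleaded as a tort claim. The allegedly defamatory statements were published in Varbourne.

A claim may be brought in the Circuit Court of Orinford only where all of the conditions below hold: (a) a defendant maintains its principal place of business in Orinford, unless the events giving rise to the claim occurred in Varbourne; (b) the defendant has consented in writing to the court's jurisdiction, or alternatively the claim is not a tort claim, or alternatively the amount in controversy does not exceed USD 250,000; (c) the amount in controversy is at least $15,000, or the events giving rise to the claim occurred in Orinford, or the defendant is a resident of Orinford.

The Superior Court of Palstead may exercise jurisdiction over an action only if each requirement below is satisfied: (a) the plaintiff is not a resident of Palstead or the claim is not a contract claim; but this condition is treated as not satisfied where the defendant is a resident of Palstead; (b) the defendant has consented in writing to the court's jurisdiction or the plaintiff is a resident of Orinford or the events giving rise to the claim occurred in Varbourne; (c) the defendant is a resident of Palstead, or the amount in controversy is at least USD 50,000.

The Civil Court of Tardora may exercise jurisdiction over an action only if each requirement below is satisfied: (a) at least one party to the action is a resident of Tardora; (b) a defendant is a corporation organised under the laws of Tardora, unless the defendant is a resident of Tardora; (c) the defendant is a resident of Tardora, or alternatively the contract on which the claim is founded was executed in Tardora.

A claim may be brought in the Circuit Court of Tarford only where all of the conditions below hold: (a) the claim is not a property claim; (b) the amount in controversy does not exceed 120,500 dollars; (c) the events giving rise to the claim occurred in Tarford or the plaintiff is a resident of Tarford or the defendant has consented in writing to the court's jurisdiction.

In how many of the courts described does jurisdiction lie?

4

The Circuit Court of Orinford:
  (a) No defendant is a corporation. But the operative events occurred in Varbourne, and the 'unless' clause therefore excuses the requirement. Met.
  (b) The amount in controversy is USD 116,500, within the 250,000 dollars ceiling — that alternative is enough. Condition met.
  (c) The amount in controversy is $116,500, which meets the 15,000 dollars floor, which satisfies one of the alternatives. Satisfied.
  → Jurisdiction lies.
The Superior Court of Palstead:
  (a) The plaintiff resides in Tarford, which is not Palstead, which satisfies one of the alternatives. The carve-out does not apply: the defendant resides in Tardora, not Palstead. Satisfied.
  (b) The operative events occurred in Varbourne, which satisfies one of the alternatives. Satisfied.
  (c) The amount in controversy is USD 116,500, which meets the USD 50,000 floor, so one alternative holds. Met.
  → All conditions met; jurisdiction exists.
The Civil Court of Tardora:
  (a) Lena Holtz resides in Tardora. Condition met.
  (b) No defendant is a corporation. The proviso rescues it, though: the defendant resides in Tardora. Condition met.
  (c) The defendant resides in Tardora — that alternative is enough. Condition met.
  → Every requirement is satisfied — jurisdiction.
The Circuit Court of Tarford:
  (a) The claim is a tort claim, not a property claim. Satisfied.
  (b) The amount in controversy is $116,500, within the 120,500 dollars ceiling. Condition met.
  (c) The plaintiff resides in Tarford, so this disjunct is met. Condition met.
  → All conditions met; jurisdiction exists.
Courts with jurisdiction: the Circuit Court of Orinford, the Superior Court of Palstead, the Civil Court of Tardora, the Circuit Court of Tarford — 4 in total.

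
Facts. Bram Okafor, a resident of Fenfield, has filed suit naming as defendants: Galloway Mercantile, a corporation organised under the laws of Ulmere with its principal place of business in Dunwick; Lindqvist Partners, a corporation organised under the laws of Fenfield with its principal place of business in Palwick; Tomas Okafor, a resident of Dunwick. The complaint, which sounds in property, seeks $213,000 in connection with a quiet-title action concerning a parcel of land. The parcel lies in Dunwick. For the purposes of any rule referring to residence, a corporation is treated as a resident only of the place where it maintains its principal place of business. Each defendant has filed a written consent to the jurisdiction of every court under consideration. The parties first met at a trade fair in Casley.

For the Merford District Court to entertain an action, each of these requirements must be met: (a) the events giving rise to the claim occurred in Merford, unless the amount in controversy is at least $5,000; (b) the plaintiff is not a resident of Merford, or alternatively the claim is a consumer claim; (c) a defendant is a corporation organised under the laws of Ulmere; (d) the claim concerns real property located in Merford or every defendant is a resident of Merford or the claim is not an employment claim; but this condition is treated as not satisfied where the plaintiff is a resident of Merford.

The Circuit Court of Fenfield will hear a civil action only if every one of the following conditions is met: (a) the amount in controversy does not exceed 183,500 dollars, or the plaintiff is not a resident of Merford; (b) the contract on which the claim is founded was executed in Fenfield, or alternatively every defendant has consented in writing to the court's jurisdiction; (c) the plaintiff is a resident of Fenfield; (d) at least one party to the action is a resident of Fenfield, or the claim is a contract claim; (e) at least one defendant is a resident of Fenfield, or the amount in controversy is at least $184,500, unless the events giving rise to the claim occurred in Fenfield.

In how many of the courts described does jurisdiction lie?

2

The Merford District Court:
  (a) The operative events occurred in Dunwick, not Merford. However, the amount in controversy is 213,000 dollars, which meets the USD 5,000 floor, so the 'unless' proviso supplies this condition. Condition met.
  (b) The plaintiff resides in Fenfield, which is not Merford, so one alternative holds. Met.
  (c) Galloway Mercantile is organised under the laws of Ulmere. Met.
  (d) The claim is a property claim, not an employment claim, so one alternative holds. The carve-out does not apply: the plaintiff resides in Fenfield, not Merford. Satisfied.
  → Every requirement is satisfied — jurisdiction.
The Circuit Court of Fenfield:
  (a) The plaintiff resides in Fenfield, which is not Merford — that alternative is enough. Met.
  (b) Every defendant has filed written consent, which satisfies one of the alternatives. Met.
  (c) The plaintiff resides in Fenfield. Satisfied.
  (d) Bram Okafor resides in Fenfield — that alternative is enough. Satisfied.
  (e) The amount in controversy is 213,000 dollars, which meets the $184,500 floor, so one alternative holds. Condition met.
  → All conditions met; jurisdiction exists.
Courts with jurisdiction: the Merford District Court, the Circuit Court of Fenfield — 2 in total.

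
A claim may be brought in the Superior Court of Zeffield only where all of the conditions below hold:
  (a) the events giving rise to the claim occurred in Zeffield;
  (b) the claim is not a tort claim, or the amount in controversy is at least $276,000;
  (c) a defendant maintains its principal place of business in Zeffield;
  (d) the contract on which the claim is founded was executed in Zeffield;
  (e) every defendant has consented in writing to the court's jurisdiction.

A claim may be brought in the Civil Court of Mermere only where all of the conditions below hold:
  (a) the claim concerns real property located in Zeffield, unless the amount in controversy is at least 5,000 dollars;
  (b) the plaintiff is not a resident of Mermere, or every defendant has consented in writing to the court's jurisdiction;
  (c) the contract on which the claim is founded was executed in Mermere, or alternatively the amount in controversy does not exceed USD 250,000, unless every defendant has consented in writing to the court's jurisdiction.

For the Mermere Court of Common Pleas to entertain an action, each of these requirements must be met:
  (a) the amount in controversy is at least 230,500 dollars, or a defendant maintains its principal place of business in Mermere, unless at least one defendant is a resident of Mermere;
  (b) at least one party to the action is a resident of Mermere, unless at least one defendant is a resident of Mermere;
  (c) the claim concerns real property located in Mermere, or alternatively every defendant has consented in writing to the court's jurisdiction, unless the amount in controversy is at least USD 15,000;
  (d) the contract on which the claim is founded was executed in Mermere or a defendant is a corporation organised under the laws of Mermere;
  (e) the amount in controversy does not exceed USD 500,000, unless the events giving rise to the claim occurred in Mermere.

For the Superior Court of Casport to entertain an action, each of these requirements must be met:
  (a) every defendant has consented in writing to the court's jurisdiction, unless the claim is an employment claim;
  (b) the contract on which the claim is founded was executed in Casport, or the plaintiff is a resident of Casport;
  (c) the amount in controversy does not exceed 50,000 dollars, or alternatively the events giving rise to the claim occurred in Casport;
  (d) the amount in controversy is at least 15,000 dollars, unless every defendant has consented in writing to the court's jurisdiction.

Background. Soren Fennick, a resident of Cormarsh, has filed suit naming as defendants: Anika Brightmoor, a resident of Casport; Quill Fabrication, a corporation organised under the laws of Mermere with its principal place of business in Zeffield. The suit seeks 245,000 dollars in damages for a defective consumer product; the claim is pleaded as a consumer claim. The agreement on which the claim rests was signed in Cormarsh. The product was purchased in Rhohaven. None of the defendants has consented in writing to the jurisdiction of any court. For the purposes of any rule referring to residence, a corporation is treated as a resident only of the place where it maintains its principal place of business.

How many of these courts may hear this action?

1

The Superior Court of Zeffield:
  (a) The operative events occurred in Rhohaven, not Zeffield. Fails.
  (b) The claim is a consumer claim, not a tort claim, so this disjunct is met. Condition met.
  (c) Quill Fabrication has its principal place of business in Zeffield. Condition met.
  (d) The contract was executed in Cormarsh, not Zeffield. Not satisfied.
  (e) No such written consent has been filed. Not satisfied.
  → At least one condition fails; no jurisdiction.
The Civil Court of Mermere:
  (a) The claim does not concern real property. The proviso rescues it, though: the amount in controversy is $245,000, which meets the USD 5,000 floor. Condition met.
  (b) The plaintiff resides in Cormarsh, which is not Mermere, so one alternative holds. Satisfied.
  (c) The amount in controversy is $245,000, within the USD 250,000 ceiling, so one alternative holds. Satisfied.
  → Every requirement is satisfied — jurisdiction.
The Mermere Court of Common Pleas:
  (a) The amount in controversy is USD 245,000, which meets the $230,500 floor, so one alternative holds. Satisfied.
  (b) No party resides in Mermere. And no defendant resides in Mermere (they reside in Casport, Zeffield), so the proviso does not save it. Not satisfied.
  (c) The claim does not concern real property; no such written consent has been filed — none of the alternatives is met. However, the amount in controversy is USD 245,000, which meets the 15,000 dollars floor, so the 'unless' proviso supplies this condition. Satisfied.
  (d) Quill Fabrication is organised under the laws of Mermere, which satisfies one of the alternatives. Met.
  (e) The amount in controversy is $245,000, within the 500,000 dollars ceiling. Condition met.
  → The court lacks jurisdiction.
The Superior Court of Casport:
  (a) No such written consent has been filed. And the claim is a consumer claim, not an employment claim, so the proviso does not save it. Not met.
  (b) The contract was executed in Cormarsh, not Casport; the plaintiff resides in Cormarsh, not Casport — none of the alternatives is met. Condition not met.
  (c) The amount in controversy is 245,000 dollars, above the $50,000 ceiling; the operative events occurred in Rhohaven, not Casport — every alternative fails. Not met.
  (d) The amount in controversy is 245,000 dollars, which meets the USD 15,000 floor. Satisfied.
  → Not every requirement is met — no jurisdiction.
Courts with jurisdiction: the Civil Court of Mermere — 1 in total.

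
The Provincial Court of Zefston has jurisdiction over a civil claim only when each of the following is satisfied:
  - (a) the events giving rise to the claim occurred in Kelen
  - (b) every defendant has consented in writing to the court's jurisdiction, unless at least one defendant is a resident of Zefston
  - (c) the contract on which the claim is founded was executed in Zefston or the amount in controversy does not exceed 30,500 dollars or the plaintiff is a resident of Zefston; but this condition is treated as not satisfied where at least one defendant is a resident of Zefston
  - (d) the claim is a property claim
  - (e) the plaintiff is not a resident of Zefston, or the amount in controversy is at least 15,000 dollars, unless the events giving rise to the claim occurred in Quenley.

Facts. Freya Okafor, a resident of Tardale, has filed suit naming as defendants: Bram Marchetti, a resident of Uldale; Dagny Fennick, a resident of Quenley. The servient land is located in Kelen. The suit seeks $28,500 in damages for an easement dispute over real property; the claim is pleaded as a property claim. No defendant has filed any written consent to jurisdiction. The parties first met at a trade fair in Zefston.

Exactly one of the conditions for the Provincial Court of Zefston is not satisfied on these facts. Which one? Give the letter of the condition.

(b)

The Provincial Court of Zefston:
  (a) The operative events occurred in Kelen. Met.
  (b) No such written consent has been filed. And no defendant resides in Zefston (they reside in Uldale, Quenley), so the proviso does not save it. Not met.
  (c) The amount in controversy is 28,500 dollars, within the $30,500 ceiling, so this disjunct is met. The exception is not triggered, since no defendant resides in Zefston (they reside in Uldale, Quenley). Met.
  (d) The claim is a property claim. Met.
  (e) The plaintiff resides in Tardale, which is not Zefston, so one alternative holds. Satisfied.
Only condition (b) fails.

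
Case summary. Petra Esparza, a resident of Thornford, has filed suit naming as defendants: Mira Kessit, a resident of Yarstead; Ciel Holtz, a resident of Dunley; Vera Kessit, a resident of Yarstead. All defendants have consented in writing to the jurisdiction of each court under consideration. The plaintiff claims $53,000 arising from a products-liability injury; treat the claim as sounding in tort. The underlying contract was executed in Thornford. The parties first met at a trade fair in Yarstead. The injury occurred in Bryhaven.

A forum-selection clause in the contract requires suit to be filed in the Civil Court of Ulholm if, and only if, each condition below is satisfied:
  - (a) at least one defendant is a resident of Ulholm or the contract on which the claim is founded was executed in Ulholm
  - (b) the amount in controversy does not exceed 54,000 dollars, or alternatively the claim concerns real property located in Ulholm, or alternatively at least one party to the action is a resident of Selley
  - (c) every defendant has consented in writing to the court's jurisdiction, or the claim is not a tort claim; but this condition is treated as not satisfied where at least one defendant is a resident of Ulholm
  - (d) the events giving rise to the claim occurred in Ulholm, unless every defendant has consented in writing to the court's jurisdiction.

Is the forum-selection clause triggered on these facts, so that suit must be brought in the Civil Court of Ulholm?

The Civil Court of Ulholm:
  (a) No defendant resides in Ulholm (they reside in Yarstead, Dunley, Yarstead); the contract was executed in Thornford, not Ulholm — no alternative holds. Condition not met.
  (b) The amount in controversy is USD 53,000, within the $54,000 ceiling, so one alternative holds. Met.
  (c) Every defendant has filed written consent, so this disjunct is met. The carve-out does not apply: no defendant resides in Ulholm (they reside in Yarstead, Dunley, Yarstead). Satisfied.
  (d) The operative events occurred in Bryhaven, not Ulholm. But every defendant has filed written consent, and the 'unless' clause therefore excuses the requirement. Condition met.
  → The clause does not apply.

No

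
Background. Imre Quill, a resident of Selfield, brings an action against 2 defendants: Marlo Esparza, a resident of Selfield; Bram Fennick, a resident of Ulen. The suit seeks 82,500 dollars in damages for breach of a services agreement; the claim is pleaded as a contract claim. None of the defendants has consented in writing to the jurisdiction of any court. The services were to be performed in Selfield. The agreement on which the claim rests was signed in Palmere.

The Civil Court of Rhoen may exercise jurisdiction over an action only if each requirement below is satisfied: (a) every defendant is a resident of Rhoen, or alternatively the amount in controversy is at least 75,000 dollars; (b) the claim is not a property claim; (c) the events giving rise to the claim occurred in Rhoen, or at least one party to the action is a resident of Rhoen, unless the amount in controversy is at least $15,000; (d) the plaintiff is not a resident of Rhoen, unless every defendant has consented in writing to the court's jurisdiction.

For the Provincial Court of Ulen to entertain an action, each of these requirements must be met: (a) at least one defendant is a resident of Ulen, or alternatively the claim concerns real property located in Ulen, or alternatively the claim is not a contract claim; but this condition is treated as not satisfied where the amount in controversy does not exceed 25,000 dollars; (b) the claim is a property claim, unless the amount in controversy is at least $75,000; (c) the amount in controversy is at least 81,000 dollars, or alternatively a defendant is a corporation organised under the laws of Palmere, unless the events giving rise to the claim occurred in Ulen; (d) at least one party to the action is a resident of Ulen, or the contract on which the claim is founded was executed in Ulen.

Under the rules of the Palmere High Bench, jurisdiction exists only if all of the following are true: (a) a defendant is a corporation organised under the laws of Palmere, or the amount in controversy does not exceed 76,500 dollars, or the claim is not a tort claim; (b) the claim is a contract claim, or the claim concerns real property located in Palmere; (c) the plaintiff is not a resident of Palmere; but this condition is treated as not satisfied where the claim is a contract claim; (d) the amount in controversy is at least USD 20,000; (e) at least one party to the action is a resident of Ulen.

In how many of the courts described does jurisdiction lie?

2

The Civil Court of Rhoen:
  (a) The amount in controversy is $82,500, which meets the USD 75,000 floor — that alternative is enough. Satisfied.
  (b) The claim is a contract claim, not a property claim. Condition met.
  (c) The operative events occurred in Selfield, not Rhoen; no party resides in Rhoen — no alternative holds. However, the amount in controversy is 82,500 dollars, which meets the 15,000 dollars floor, so the 'unless' proviso supplies this condition. Satisfied.
  (d) The plaintiff resides in Selfield, which is not Rhoen. Met.
  → Every requirement is satisfied — jurisdiction.
The Provincial Court of Ulen:
  (a) Bram Fennick resides in Ulen — that alternative is enough. The exception is not triggered, since the amount in controversy is USD 82,500, above the 25,000 dollars ceiling. Condition met.
  (b) The claim is a contract claim, not a property claim. However, the amount in controversy is USD 82,500, which meets the USD 75,000 floor, so the 'unless' proviso supplies this condition. Satisfied.
  (c) The amount in controversy is USD 82,500, which meets the $81,000 floor — that alternative is enough. Met.
  (d) Bram Fennick resides in Ulen, which satisfies one of the alternatives. Satisfied.
  → Jurisdiction lies.
The Palmere High Bench:
  (a) The claim is a contract claim, not a tort claim — that alternative is enough. Met.
  (b) The claim is a contract claim, so one alternative holds. Condition met.
  (c) The plaintiff resides in Selfield, which is not Palmere. However, the claim is a contract claim, which falls within the stated exception and so defeats the condition. Fails.
  (d) The amount in controversy is USD 82,500, which meets the 20,000 dollars floor. Met.
  (e) Bram Fennick resides in Ulen. Condition met.
  → The court lacks jurisdiction.
Courts with jurisdiction: the Civil Court of Rhoen, the Provincial Court of Ulen — 2 in total.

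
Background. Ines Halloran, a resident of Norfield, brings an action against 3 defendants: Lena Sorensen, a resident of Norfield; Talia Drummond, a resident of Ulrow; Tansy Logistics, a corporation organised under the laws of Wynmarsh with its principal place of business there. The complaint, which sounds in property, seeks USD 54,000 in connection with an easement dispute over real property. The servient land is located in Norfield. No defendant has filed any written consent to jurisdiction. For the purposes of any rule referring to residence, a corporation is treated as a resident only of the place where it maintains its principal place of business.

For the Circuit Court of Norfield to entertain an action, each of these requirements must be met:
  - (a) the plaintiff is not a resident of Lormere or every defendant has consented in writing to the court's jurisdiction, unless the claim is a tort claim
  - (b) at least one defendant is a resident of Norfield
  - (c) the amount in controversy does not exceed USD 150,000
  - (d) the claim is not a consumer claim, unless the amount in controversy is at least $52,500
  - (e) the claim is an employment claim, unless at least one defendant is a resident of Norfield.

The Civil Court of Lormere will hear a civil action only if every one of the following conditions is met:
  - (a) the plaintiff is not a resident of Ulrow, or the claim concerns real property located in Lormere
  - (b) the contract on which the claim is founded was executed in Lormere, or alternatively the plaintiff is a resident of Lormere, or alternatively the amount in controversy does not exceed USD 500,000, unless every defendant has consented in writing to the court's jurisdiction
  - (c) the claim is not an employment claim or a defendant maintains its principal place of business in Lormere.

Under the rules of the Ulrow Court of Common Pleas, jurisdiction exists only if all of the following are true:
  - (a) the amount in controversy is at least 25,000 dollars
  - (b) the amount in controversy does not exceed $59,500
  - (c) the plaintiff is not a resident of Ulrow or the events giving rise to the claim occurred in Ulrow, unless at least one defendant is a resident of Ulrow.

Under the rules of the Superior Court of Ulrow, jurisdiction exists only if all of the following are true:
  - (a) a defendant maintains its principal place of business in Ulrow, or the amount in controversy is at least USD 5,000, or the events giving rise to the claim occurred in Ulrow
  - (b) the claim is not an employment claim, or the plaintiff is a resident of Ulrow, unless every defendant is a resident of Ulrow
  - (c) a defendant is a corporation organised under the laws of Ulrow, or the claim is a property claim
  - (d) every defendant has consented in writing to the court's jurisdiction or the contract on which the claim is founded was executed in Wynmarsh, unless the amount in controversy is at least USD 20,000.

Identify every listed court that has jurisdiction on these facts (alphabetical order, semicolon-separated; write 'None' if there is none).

the Circuit Court of Norfield; the Civil Court of Lormere; the Superior Court of Ulrow; the Ulrow Court of Common Pleas

The Circuit Court of Norfield:
  (a) The plaintiff resides in Norfield, which is not Lormere, which satisfies one of the alternatives. Condition met.
  (b) Lena Sorensen resides in Norfield. Satisfied.
  (c) The amount in controversy is $54,000, within the 150,000 dollars ceiling. Satisfied.
  (d) The claim is a property claim, not a consumer claim. Condition met.
  (e) The claim is a property claim, not an employment claim. However, Lena Sorensen resides in Norfield, so the 'unless' proviso supplies this condition. Condition met.
  → All conditions met; jurisdiction exists.
The Civil Court of Lormere:
  (a) The plaintiff resides in Norfield, which is not Ulrow, so this disjunct is met. Condition met.
  (b) The amount in controversy is USD 54,000, within the 500,000 dollars ceiling, so one alternative holds. Met.
  (c) The claim is a property claim, not an employment claim, which satisfies one of the alternatives. Condition met.
  → All conditions met; jurisdiction exists.
The Ulrow Court of Common Pleas:
  (a) The amount in controversy is 54,000 dollars, which meets the USD 25,000 floor. Condition met.
  (b) The amount in controversy is 54,000 dollars, within the 59,500 dollars ceiling. Condition met.
  (c) The plaintiff resides in Norfield, which is not Ulrow, so this disjunct is met. Satisfied.
  → Every requirement is satisfied — jurisdiction.
The Superior Court of Ulrow:
  (a) The amount in controversy is 54,000 dollars, which meets the USD 5,000 floor, so this disjunct is met. Met.
  (b) The claim is a property claim, not an employment claim, so this disjunct is met. Condition met.
  (c) The claim is a property claim — that alternative is enough. Met.
  (d) No such written consent has been filed; no contract (and hence no place of execution) is alleged — every alternative fails. However, the amount in controversy is USD 54,000, which meets the $20,000 floor, so the 'unless' proviso supplies this condition. Satisfied.
  → All conditions met; jurisdiction exists.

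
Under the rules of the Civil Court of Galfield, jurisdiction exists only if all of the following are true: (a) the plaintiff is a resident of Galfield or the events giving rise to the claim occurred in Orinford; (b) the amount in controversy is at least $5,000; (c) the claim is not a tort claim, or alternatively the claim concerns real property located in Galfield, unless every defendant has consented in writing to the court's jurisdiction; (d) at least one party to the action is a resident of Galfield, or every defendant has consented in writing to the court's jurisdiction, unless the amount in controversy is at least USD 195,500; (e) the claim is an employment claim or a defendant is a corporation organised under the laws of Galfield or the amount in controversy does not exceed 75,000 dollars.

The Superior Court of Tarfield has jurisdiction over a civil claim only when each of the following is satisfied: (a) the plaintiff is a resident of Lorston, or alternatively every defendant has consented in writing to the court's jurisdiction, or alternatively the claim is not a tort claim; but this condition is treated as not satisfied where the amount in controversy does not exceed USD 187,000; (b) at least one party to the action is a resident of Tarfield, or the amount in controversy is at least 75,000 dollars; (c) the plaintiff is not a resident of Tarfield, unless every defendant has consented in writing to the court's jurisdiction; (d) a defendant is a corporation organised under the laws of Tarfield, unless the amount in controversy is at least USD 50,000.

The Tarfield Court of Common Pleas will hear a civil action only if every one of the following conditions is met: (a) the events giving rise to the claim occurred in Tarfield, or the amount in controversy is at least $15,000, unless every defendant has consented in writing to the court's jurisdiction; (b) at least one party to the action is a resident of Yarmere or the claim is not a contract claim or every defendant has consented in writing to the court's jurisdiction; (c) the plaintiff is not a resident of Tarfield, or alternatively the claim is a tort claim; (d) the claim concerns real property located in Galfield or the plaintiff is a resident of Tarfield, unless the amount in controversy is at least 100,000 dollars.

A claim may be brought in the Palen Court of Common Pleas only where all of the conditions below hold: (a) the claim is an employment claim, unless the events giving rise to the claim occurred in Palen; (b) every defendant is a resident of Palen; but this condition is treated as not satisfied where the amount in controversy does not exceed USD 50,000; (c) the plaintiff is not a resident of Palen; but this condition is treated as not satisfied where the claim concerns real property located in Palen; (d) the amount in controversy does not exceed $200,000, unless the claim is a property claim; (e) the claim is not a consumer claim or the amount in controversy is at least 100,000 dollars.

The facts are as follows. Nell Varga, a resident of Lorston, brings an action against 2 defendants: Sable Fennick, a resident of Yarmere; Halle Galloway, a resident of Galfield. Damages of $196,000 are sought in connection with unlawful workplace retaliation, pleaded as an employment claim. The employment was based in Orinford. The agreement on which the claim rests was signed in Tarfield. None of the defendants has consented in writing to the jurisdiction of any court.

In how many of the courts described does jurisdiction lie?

The Civil Court of Galfield:
  (a) The operative events occurred in Orinford — that alternative is enough. Satisfied.
  (b) The amount in controversy is USD 196,000, which meets the USD 5,000 floor. Condition met.
  (c) The claim is an employment claim, not a tort claim, which satisfies one of the alternatives. Condition met.
  (d) Halle Galloway resides in Galfield, so one alternative holds. Met.
  (e) The claim is an employment claim, so this disjunct is met. Satisfied.
  → All conditions met; jurisdiction exists.
The Superior Court of Tarfield:
  (a) The plaintiff resides in Lorston, which satisfies one of the alternatives. And the carve-out is inapplicable — the amount in controversy is USD 196,000, above the $187,000 ceiling. Condition met.
  (b) The amount in controversy is $196,000, which meets the $75,000 floor, so one alternative holds. Satisfied.
  (c) The plaintiff resides in Lorston, which is not Tarfield. Met.
  (d) No defendant is a corporation. But the amount in controversy is $196,000, which meets the $50,000 floor, and the 'unless' clause therefore excuses the requirement. Condition met.
  → Jurisdiction lies.
The Tarfield Court of Common Pleas:
  (a) The amount in controversy is 196,000 dollars, which meets the 15,000 dollars floor, so this disjunct is met. Condition met.
  (b) Sable Fennick resides in Yarmere — that alternative is enough. Satisfied.
  (c) The plaintiff resides in Lorston, which is not Tarfield, which satisfies one of the alternatives. Condition met.
  (d) The claim does not concern real property; the plaintiff resides in Lorston, not Tarfield — every alternative fails. But the amount in controversy is 196,000 dollars, which meets the USD 100,000 floor, and the 'unless' clause therefore excuses the requirement. Met.
  → Every requirement is satisfied — jurisdiction.
The Palen Court of Common Pleas:
  (a) The claim is an employment claim. Met.
  (b) The defendants reside as follows — Sable Fennick in Yarmere, Halle Galloway in Galfield — not all in Palen. Condition not met.
  (c) The plaintiff resides in Lorston, which is not Palen. The exception is not triggered, since the claim does not concern real property. Satisfied.
  (d) The amount in controversy is 196,000 dollars, within the 200,000 dollars ceiling. Satisfied.
  (e) The claim is an employment claim, not a consumer claim, so one alternative holds. Condition met.
  → At least one condition fails; no jurisdiction.
Courts with jurisdiction: the Civil Court of Galfield, the Superior Court of Tarfield, the Tarfield Court of Common Pleas — 3 in total.

3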